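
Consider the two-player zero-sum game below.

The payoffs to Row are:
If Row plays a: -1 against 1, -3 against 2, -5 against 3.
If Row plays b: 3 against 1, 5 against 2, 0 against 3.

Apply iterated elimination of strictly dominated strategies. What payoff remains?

0

Column 1 is strictly dominated by 3 for Column (-5<-1, 0<3); eliminate 1.
Column 2 is strictly dominated by 3 for Column (-5<-3, 0<5); eliminate 2.
Row a is strictly dominated by row b (0>-5); eliminate a.
Only (b, 3) remains, with payoff 0.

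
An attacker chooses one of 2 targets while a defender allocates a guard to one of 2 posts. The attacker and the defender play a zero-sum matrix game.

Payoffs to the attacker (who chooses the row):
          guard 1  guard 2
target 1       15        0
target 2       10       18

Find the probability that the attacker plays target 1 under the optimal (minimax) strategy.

8/23

Row minima are 0 and 10, so the attacker's maximin is 10; column maxima are 15 and 18, so the defender's minimax is 15. These differ, so the equilibrium is in mixed strategies.
Let the attacker play target 1 with probability p. The defender is indifferent when 15p + 10(1−p) = 18(1−p), giving p = 8/23.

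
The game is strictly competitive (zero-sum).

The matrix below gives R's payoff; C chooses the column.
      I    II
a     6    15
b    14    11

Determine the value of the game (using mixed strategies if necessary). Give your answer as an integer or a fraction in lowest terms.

Row minima are 6 and 11, so R's maximin is 11; column maxima are 14 and 15, so C's minimax is 14. These differ, so the equilibrium is in mixed strategies.
Let R play a with probability p. C is indifferent when 6p + 14(1−p) = 15p + 11(1−p), giving p = 1/4.
Let C play I with probability q. R is indifferent when 6q + 15(1−q) = 14q + 11(1−q), giving q = 1/3.
The value is 6·(1/3) + (15)·(2/3) = 12.

12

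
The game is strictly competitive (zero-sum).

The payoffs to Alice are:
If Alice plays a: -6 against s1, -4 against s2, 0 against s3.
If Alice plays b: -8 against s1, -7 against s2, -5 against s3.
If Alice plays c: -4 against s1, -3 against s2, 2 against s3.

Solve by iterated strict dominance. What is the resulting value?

-4

Row a is strictly dominated by row c (-4>-6, -3>-4, 2>0); eliminate a.
Row b is strictly dominated by row c (-4>-8, -3>-7, 2>-5); eliminate b.
Column s2 is strictly dominated by s1 for Bob (-4<-3); eliminate s2.
Column s3 is strictly dominated by s1 for Bob (-4<2); eliminate s3.
Only (c, s1) remains, with payoff -4.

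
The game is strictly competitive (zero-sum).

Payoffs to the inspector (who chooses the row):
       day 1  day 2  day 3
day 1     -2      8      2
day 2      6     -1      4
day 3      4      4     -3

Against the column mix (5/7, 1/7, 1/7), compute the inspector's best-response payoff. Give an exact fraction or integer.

day 1: (-2)·(5/7) + (8)·(1/7) + (2)·(1/7) = 0.
day 2: (6)·(5/7) + (-1)·(1/7) + (4)·(1/7) = 33/7.
day 3: (4)·(5/7) + (4)·(1/7) + (-3)·(1/7) = 3.
The best pure response is day 2 with expected payoff 33/7.

33/7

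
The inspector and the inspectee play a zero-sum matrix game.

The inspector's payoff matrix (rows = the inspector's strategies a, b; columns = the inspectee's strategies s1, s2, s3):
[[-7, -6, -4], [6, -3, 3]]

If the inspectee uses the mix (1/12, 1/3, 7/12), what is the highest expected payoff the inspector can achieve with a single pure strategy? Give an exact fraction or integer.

5/4

a: (-7)·(1/12) + (-6)·(1/3) + (-4)·(7/12) = -59/12.
b: (6)·(1/12) + (-3)·(1/3) + (3)·(7/12) = 5/4.
The best pure response is b with expected payoff 5/4.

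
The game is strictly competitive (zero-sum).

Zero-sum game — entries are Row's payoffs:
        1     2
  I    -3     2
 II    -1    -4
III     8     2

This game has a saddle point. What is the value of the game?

Row minima: -3, -4, 2 → Row's maximin is 2.
Column maxima: 8, 2 → Column's minimax is 2.
They coincide at (III, 2), so the value is 2.

2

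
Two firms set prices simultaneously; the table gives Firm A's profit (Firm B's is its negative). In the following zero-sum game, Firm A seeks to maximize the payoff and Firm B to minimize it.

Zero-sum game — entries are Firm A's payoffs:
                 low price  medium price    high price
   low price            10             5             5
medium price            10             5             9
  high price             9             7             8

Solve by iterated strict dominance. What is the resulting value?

7

Column low price is strictly dominated by medium price for Firm B (5<10, 5<10, 7<9); eliminate low price.
Row low price is strictly dominated by row high price (7>5, 8>5); eliminate low price.
Column high price is strictly dominated by medium price for Firm B (5<9, 7<8); eliminate high price.
Row medium price is strictly dominated by row high price (7>5); eliminate medium price.
Only (high price, medium price) remains, with payoff 7.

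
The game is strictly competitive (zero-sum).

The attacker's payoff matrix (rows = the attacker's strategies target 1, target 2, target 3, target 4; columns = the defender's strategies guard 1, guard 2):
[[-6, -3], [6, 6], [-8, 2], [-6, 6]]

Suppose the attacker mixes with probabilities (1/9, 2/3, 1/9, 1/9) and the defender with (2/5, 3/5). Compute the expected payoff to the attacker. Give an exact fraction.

Against (2/5, 3/5), each row's expected payoff is target 1: -21/5; target 2: 6; target 3: -2; target 4: 6/5.
Taking the (1/9, 2/3, 1/9, 1/9)-weighted average: (1/9)·(-21/5) + (2/3)·(6) + (1/9)·(-2) + (1/9)·(6/5) = 31/9.

31/9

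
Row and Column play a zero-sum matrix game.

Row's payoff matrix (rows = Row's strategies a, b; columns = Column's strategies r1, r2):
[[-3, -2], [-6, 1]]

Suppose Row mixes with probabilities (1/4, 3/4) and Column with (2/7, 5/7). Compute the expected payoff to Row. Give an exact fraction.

-37/28

Against (2/7, 5/7), each row's expected payoff is a: -16/7; b: -1.
Taking the (1/4, 3/4)-weighted average: (1/4)·(-16/7) + (3/4)·(-1) = -37/28.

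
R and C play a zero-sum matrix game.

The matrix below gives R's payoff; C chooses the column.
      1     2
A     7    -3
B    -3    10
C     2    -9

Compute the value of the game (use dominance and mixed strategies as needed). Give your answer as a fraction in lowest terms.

61/23

Row C is strictly dominated by row A, so R never plays it.
The remaining 2×2 game on (A, B) × (1, 2) has no saddle point. Let R play A with probability p; indifference gives 7p − 3(1−p) = −3p + 10(1−p), so p = 13/23.
Similarly C's optimal q on 1 is 13/23, and the value is 7·(13/23) + (-3)·(10/23) = 61/23.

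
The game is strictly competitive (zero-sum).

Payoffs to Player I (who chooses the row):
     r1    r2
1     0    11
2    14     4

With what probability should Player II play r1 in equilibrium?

Row minima are 0 and 4, so Player I's maximin is 4; column maxima are 14 and 11, so Player II's minimax is 11. These differ, so the equilibrium is in mixed strategies.
Let Player II play r1 with probability q. Player I is indifferent when 11(1−q) = 14q + 4(1−q), giving q = 1/3.

1/3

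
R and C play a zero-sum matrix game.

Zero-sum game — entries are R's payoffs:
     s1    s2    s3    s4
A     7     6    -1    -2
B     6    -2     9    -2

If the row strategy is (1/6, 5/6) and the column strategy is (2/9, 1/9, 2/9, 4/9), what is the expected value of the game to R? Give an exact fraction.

55/27

Against (2/9, 1/9, 2/9, 4/9), each row's expected payoff is A: 10/9; B: 20/9.
Taking the (1/6, 5/6)-weighted average: (1/6)·(10/9) + (5/6)·(20/9) = 55/27.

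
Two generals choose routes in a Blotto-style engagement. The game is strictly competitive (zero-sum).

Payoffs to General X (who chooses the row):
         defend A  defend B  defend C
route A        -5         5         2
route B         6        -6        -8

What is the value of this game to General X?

-4/3

Column defend B is strictly dominated by defend C for General Y (it gives General X more in every row).
The remaining 2×2 game on (route A, route B) × (defend A, defend C) has no saddle point. Let General X play route A with probability p; indifference gives −5p + 6(1−p) = 2p − 8(1−p), so p = 2/3.
Similarly General Y's optimal q on defend A is 10/21, and the value is -5·(10/21) + (2)·(11/21) = -4/3.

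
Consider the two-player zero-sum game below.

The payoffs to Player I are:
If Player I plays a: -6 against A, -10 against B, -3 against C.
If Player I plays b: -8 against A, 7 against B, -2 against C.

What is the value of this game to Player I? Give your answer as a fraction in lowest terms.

Column C is strictly dominated by A for Player II (it gives Player I more in every row).
The remaining 2×2 game on (a, b) × (A, B) has no saddle point. Let Player I play a with probability p; indifference gives −6p − 8(1−p) = −10p + 7(1−p), so p = 15/19.
Similarly Player II's optimal q on A is 17/19, and the value is -6·(17/19) + (-10)·(2/19) = -122/19.

-122/19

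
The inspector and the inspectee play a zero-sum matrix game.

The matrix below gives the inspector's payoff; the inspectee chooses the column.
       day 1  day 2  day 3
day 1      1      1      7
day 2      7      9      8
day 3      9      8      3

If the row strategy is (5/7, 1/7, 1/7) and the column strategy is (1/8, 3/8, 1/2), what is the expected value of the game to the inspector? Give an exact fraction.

Against (1/8, 3/8, 1/2), each row's expected payoff is day 1: 4; day 2: 33/4; day 3: 45/8.
Taking the (5/7, 1/7, 1/7)-weighted average: (5/7)·(4) + (1/7)·(33/4) + (1/7)·(45/8) = 271/56.

271/56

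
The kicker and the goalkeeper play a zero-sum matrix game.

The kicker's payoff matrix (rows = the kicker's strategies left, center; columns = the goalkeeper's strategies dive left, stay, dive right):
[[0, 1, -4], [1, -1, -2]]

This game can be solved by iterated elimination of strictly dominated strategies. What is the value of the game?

Column stay is strictly dominated by dive right for the goalkeeper (-4<1, -2<-1); eliminate stay.
Row left is strictly dominated by row center (1>0, -2>-4); eliminate left.
Column dive left is strictly dominated by dive right for the goalkeeper (-2<1); eliminate dive left.
Only (center, dive right) remains, with payoff -2.

-2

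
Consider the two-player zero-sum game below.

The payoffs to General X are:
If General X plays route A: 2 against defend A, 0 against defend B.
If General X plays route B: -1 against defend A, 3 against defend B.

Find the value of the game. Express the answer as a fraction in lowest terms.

Row minima are 0 and -1, so General X's maximin is 0; column maxima are 2 and 3, so General Y's minimax is 2. These differ, so the equilibrium is in mixed strategies.
Let General X play route A with probability p. General Y is indifferent when 2p − (1−p) = 3(1−p), giving p = 2/3.
Let General Y play defend A with probability q. General X is indifferent when 2q = −q + 3(1−q), giving q = 1/2.
The value is 2·(1/2) + (0)·(1/2) = 1.

1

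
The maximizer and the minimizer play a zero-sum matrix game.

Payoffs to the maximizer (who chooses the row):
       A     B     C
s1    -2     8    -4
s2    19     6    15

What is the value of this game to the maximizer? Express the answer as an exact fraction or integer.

48/7

Column A is strictly dominated by C for the minimizer (it gives the maximizer more in every row).
The remaining 2×2 game on (s1, s2) × (B, C) has no saddle point. Let the maximizer play s1 with probability p; indifference gives 8p + 6(1−p) = −4p + 15(1−p), so p = 3/7.
Similarly the minimizer's optimal q on B is 19/21, and the value is 8·(19/21) + (-4)·(2/21) = 48/7.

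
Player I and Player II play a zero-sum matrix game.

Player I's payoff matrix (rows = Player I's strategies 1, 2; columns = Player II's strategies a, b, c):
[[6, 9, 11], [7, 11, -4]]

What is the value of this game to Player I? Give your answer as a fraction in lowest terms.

Column b is strictly dominated by a for Player II (it gives Player I more in every row).
The remaining 2×2 game on (1, 2) × (a, c) has no saddle point. Let Player I play 1 with probability p; indifference gives 6p + 7(1−p) = 11p − 4(1−p), so p = 11/16.
Similarly Player II's optimal q on a is 15/16, and the value is 6·(15/16) + (11)·(1/16) = 101/16.

101/16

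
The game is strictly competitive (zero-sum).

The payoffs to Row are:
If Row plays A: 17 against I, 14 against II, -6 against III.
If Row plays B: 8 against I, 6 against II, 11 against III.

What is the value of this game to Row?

38/5

Column I is strictly dominated by II for Column (it gives Row more in every row).
The remaining 2×2 game on (A, B) × (II, III) has no saddle point. Let Row play A with probability p; indifference gives 14p + 6(1−p) = −6p + 11(1−p), so p = 1/5.
Similarly Column's optimal q on II is 17/25, and the value is 14·(17/25) + (-6)·(8/25) = 38/5.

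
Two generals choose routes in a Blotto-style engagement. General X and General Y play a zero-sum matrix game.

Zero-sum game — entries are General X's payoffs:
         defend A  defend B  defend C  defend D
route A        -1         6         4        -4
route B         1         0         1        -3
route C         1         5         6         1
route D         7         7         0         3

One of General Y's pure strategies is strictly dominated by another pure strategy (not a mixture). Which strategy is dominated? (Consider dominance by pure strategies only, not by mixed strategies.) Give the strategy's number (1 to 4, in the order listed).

2

General Y prefers columns that give General X less. Compare defend B with defend D: -4 < 6, -3 < 0, 1 < 5, 3 < 7.
So defend D strictly dominates defend B for General Y; defend B is strictly dominated.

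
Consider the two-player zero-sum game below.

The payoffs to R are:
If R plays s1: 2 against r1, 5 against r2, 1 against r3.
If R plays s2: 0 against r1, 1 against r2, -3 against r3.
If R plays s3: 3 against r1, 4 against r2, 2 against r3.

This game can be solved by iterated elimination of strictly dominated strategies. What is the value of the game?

Row s2 is strictly dominated by row s1 (2>0, 5>1, 1>-3); eliminate s2.
Column r2 is strictly dominated by r1 for C (2<5, 3<4); eliminate r2.
Row s1 is strictly dominated by row s3 (3>2, 2>1); eliminate s1.
Column r1 is strictly dominated by r3 for C (2<3); eliminate r1.
Only (s3, r3) remains, with payoff 2.

2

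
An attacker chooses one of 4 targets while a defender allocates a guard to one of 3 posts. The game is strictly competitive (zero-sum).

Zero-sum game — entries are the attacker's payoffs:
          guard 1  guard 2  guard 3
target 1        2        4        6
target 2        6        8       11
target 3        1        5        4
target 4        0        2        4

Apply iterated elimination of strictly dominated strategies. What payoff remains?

Column guard 2 is strictly dominated by guard 1 for the defender (2<4, 6<8, 1<5, 0<2); eliminate guard 2.
Row target 3 is strictly dominated by row target 1 (2>1, 6>4); eliminate target 3.
Column guard 3 is strictly dominated by guard 1 for the defender (2<6, 6<11, 0<4); eliminate guard 3.
Row target 4 is strictly dominated by row target 1 (2>0); eliminate target 4.
Row target 1 is strictly dominated by row target 2 (6>2); eliminate target 1.
Only (target 2, guard 1) remains, with payoff 6.

6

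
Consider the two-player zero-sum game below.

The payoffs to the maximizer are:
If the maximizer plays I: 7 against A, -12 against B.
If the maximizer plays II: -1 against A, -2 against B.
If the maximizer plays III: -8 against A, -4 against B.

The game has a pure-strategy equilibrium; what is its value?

Row minima: -12, -2, -8 → the maximizer's maximin is -2.
Column maxima: 7, -2 → the minimizer's minimax is -2.
They coincide at (II, B), so the value is -2.

-2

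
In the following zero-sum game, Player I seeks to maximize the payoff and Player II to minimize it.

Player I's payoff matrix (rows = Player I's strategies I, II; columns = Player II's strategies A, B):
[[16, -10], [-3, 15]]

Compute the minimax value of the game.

105/22

Row minima are -10 and -3, so Player I's maximin is -3; column maxima are 16 and 15, so Player II's minimax is 15. These differ, so the equilibrium is in mixed strategies.
Let Player I play I with probability p. Player II is indifferent when 16p − 3(1−p) = −10p + 15(1−p), giving p = 9/22.
Let Player II play A with probability q. Player I is indifferent when 16q − 10(1−q) = −3q + 15(1−q), giving q = 25/44.
The value is 16·(25/44) + (-10)·(19/44) = 105/22.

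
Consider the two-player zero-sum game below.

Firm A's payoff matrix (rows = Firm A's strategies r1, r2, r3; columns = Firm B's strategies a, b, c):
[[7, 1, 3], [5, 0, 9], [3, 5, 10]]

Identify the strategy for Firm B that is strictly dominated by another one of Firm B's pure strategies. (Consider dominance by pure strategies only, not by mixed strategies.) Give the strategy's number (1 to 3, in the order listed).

3

Firm B prefers columns that give Firm A less. Compare c with b: 1 < 3, 0 < 9, 5 < 10.
So b strictly dominates c for Firm B; c is strictly dominated.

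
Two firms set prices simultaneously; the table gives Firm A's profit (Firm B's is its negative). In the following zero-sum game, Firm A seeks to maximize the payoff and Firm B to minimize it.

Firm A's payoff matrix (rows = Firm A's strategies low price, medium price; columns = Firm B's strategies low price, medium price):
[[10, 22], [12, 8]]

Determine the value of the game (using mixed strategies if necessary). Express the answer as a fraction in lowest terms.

Row minima are 10 and 8, so Firm A's maximin is 10; column maxima are 12 and 22, so Firm B's minimax is 12. These differ, so the equilibrium is in mixed strategies.
Let Firm A play low price with probability p. Firm B is indifferent when 10p + 12(1−p) = 22p + 8(1−p), giving p = 1/4.
Let Firm B play low price with probability q. Firm A is indifferent when 10q + 22(1−q) = 12q + 8(1−q), giving q = 7/8.
The value is 10·(7/8) + (22)·(1/8) = 23/2.

23/2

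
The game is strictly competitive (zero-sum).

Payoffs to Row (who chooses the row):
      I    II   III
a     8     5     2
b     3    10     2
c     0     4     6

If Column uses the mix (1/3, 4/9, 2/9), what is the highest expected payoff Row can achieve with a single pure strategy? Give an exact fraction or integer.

a: (8)·(1/3) + (5)·(4/9) + (2)·(2/9) = 16/3.
b: (3)·(1/3) + (10)·(4/9) + (2)·(2/9) = 53/9.
c: (0)·(1/3) + (4)·(4/9) + (6)·(2/9) = 28/9.
The best pure response is b with expected payoff 53/9.

53/9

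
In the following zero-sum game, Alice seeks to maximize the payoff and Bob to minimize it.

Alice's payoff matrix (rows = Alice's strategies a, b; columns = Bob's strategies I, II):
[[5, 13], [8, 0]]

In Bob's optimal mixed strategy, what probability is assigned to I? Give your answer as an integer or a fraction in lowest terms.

Row minima are 5 and 0, so Alice's maximin is 5; column maxima are 8 and 13, so Bob's minimax is 8. These differ, so the equilibrium is in mixed strategies.
Let Bob play I with probability q. Alice is indifferent when 5q + 13(1−q) = 8q, giving q = 13/16.

13/16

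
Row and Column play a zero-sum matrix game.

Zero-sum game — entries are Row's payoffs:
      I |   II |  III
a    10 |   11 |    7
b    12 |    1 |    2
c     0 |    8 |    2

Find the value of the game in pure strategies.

7

Row minima: 7, 1, 0 → Row's maximin is 7.
Column maxima: 12, 11, 7 → Column's minimax is 7.
They coincide at (a, III), so the value is 7.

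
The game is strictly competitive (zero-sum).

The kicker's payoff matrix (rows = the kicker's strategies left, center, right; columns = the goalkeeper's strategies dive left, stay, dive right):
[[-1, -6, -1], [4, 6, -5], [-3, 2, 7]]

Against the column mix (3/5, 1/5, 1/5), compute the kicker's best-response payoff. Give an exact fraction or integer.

13/5

left: (-1)·(3/5) + (-6)·(1/5) + (-1)·(1/5) = -2.
center: (4)·(3/5) + (6)·(1/5) + (-5)·(1/5) = 13/5.
right: (-3)·(3/5) + (2)·(1/5) + (7)·(1/5) = 0.
The best pure response is center with expected payoff 13/5.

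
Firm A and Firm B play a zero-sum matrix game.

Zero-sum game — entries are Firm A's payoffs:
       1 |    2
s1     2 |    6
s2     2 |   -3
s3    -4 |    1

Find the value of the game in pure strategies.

2

Row minima: 2, -3, -4 → Firm A's maximin is 2.
Column maxima: 2, 6 → Firm B's minimax is 2.
They coincide at (s1, 1), so the value is 2.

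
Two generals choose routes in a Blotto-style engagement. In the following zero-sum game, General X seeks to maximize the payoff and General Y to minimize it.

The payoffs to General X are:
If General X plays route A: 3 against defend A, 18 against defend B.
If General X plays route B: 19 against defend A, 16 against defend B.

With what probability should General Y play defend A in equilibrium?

Row minima are 3 and 16, so General X's maximin is 16; column maxima are 19 and 18, so General Y's minimax is 18. These differ, so the equilibrium is in mixed strategies.
Let General Y play defend A with probability q. General X is indifferent when 3q + 18(1−q) = 19q + 16(1−q), giving q = 1/9.

1/9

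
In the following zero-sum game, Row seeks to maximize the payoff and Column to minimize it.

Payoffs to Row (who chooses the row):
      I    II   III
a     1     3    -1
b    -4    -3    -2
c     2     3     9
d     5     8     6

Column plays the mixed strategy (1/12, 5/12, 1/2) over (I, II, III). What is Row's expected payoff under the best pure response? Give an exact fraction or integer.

27/4

a: (1)·(1/12) + (3)·(5/12) + (-1)·(1/2) = 5/6.
b: (-4)·(1/12) + (-3)·(5/12) + (-2)·(1/2) = -31/12.
c: (2)·(1/12) + (3)·(5/12) + (9)·(1/2) = 71/12.
d: (5)·(1/12) + (8)·(5/12) + (6)·(1/2) = 27/4.
The best pure response is d with expected payoff 27/4.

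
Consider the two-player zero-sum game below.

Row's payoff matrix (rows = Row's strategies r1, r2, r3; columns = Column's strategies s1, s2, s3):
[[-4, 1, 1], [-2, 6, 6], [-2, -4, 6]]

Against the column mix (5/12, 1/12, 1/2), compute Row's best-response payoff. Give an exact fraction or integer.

r1: (-4)·(5/12) + (1)·(1/12) + (1)·(1/2) = -13/12.
r2: (-2)·(5/12) + (6)·(1/12) + (6)·(1/2) = 8/3.
r3: (-2)·(5/12) + (-4)·(1/12) + (6)·(1/2) = 11/6.
The best pure response is r2 with expected payoff 8/3.

8/3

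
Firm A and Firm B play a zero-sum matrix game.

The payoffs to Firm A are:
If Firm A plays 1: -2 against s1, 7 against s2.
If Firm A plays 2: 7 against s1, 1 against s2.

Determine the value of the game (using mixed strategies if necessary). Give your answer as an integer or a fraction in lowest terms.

17/5

Row minima are -2 and 1, so Firm A's maximin is 1; column maxima are 7 and 7, so Firm B's minimax is 7. These differ, so the equilibrium is in mixed strategies.
Let Firm A play 1 with probability p. Firm B is indifferent when −2p + 7(1−p) = 7p + (1−p), giving p = 2/5.
Let Firm B play s1 with probability q. Firm A is indifferent when −2q + 7(1−q) = 7q + (1−q), giving q = 2/5.
The value is -2·(2/5) + (7)·(3/5) = 17/5.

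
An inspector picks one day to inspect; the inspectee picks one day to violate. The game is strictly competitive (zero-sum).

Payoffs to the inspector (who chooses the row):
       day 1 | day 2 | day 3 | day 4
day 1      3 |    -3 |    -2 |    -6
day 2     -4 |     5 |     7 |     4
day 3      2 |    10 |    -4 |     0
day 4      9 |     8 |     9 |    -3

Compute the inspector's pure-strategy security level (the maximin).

-3

The worst-case payoff for each row is day 1: -6, day 2: -4, day 3: -4, day 4: -3.
The best of these is -3.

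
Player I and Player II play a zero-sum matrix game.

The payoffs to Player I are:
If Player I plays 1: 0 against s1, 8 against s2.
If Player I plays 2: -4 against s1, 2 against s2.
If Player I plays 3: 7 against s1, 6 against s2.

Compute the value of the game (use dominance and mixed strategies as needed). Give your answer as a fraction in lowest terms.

56/9

Row 2 is strictly dominated by row 1, so Player I never plays it.
The remaining 2×2 game on (1, 3) × (s1, s2) has no saddle point. Let Player I play 1 with probability p; indifference gives 7(1−p) = 8p + 6(1−p), so p = 1/9.
Similarly Player II's optimal q on s1 is 2/9, and the value is 0·(2/9) + (8)·(7/9) = 56/9.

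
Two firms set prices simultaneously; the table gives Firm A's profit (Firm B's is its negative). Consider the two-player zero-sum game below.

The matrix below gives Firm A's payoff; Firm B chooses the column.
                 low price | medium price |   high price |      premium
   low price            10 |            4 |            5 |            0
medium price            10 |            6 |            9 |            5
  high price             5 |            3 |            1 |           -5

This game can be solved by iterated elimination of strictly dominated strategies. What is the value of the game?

Row high price is strictly dominated by row low price (10>5, 4>3, 5>1, 0>-5); eliminate high price.
Column low price is strictly dominated by medium price for Firm B (4<10, 6<10); eliminate low price.
Column medium price is strictly dominated by premium for Firm B (0<4, 5<6); eliminate medium price.
Row low price is strictly dominated by row medium price (9>5, 5>0); eliminate low price.
Column high price is strictly dominated by premium for Firm B (5<9); eliminate high price.
Only (medium price, premium) remains, with payoff 5.

5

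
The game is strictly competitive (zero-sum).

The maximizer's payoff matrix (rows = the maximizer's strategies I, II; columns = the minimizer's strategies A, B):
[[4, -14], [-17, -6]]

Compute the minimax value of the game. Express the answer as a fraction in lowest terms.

Row minima are -14 and -17, so the maximizer's maximin is -14; column maxima are 4 and -6, so the minimizer's minimax is -6. These differ, so the equilibrium is in mixed strategies.
Let the maximizer play I with probability p. The minimizer is indifferent when 4p − 17(1−p) = −14p − 6(1−p), giving p = 11/29.
Let the minimizer play A with probability q. The maximizer is indifferent when 4q − 14(1−q) = −17q − 6(1−q), giving q = 8/29.
The value is 4·(8/29) + (-14)·(21/29) = -262/29.

-262/29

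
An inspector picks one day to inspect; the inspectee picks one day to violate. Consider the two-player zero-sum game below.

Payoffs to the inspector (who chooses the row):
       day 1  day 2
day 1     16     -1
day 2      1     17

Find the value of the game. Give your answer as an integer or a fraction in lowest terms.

Row minima are -1 and 1, so the inspector's maximin is 1; column maxima are 16 and 17, so the inspectee's minimax is 16. These differ, so the equilibrium is in mixed strategies.
Let the inspector play day 1 with probability p. The inspectee is indifferent when 16p + (1−p) = −p + 17(1−p), giving p = 16/33.
Let the inspectee play day 1 with probability q. The inspector is indifferent when 16q − (1−q) = q + 17(1−q), giving q = 6/11.
The value is 16·(6/11) + (-1)·(5/11) = 91/11.

91/11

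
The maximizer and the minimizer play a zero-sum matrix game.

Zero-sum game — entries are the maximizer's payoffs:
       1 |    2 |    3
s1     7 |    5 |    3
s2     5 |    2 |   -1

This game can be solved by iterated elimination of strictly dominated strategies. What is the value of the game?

3

Column 2 is strictly dominated by 3 for the minimizer (3<5, -1<2); eliminate 2.
Column 1 is strictly dominated by 3 for the minimizer (3<7, -1<5); eliminate 1.
Row s2 is strictly dominated by row s1 (3>-1); eliminate s2.
Only (s1, 3) remains, with payoff 3.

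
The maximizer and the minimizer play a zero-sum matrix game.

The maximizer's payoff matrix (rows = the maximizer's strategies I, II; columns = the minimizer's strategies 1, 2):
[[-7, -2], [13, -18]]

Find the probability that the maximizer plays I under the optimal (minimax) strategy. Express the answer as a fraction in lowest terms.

31/36

Row minima are -7 and -18, so the maximizer's maximin is -7; column maxima are 13 and -2, so the minimizer's minimax is -2. These differ, so the equilibrium is in mixed strategies.
Let the maximizer play I with probability p. The minimizer is indifferent when −7p + 13(1−p) = −2p − 18(1−p), giving p = 31/36.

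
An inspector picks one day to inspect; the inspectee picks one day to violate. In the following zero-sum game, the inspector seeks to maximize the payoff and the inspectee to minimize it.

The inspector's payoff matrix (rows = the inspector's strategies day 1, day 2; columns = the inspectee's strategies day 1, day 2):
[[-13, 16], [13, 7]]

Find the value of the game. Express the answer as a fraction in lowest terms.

Row minima are -13 and 7, so the inspector's maximin is 7; column maxima are 13 and 16, so the inspectee's minimax is 13. These differ, so the equilibrium is in mixed strategies.
Let the inspector play day 1 with probability p. The inspectee is indifferent when −13p + 13(1−p) = 16p + 7(1−p), giving p = 6/35.
Let the inspectee play day 1 with probability q. The inspector is indifferent when −13q + 16(1−q) = 13q + 7(1−q), giving q = 9/35.
The value is -13·(9/35) + (16)·(26/35) = 299/35.

299/35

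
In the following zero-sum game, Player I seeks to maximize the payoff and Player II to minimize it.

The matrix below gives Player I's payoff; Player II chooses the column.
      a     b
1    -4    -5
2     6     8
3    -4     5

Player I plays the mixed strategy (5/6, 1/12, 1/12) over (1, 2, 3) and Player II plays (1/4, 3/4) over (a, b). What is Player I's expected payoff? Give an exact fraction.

Against (1/4, 3/4), each row's expected payoff is 1: -19/4; 2: 15/2; 3: 11/4.
Taking the (5/6, 1/12, 1/12)-weighted average: (5/6)·(-19/4) + (1/12)·(15/2) + (1/12)·(11/4) = -149/48.

-149/48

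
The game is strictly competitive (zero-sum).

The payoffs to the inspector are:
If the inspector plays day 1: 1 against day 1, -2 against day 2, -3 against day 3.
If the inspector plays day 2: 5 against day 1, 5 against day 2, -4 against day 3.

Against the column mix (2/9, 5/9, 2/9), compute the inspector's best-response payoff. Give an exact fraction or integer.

3

day 1: (1)·(2/9) + (-2)·(5/9) + (-3)·(2/9) = -14/9.
day 2: (5)·(2/9) + (5)·(5/9) + (-4)·(2/9) = 3.
The best pure response is day 2 with expected payoff 3.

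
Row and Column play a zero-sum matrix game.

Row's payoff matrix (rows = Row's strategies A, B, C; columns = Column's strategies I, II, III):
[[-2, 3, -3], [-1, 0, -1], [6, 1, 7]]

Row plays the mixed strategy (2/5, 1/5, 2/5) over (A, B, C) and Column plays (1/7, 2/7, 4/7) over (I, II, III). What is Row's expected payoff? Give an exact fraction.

Against (1/7, 2/7, 4/7), each row's expected payoff is A: -8/7; B: -5/7; C: 36/7.
Taking the (2/5, 1/5, 2/5)-weighted average: (2/5)·(-8/7) + (1/5)·(-5/7) + (2/5)·(36/7) = 51/35.

51/35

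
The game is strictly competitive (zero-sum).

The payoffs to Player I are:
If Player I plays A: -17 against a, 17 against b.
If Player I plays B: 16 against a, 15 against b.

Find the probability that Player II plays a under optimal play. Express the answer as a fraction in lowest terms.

2/35

Row minima are -17 and 15, so Player I's maximin is 15; column maxima are 16 and 17, so Player II's minimax is 16. These differ, so the equilibrium is in mixed strategies.
Let Player II play a with probability q. Player I is indifferent when −17q + 17(1−q) = 16q + 15(1−q), giving q = 2/35.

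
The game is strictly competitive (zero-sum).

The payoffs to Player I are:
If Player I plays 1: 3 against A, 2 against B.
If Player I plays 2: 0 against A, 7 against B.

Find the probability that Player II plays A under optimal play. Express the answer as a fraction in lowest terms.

Row minima are 2 and 0, so Player I's maximin is 2; column maxima are 3 and 7, so Player II's minimax is 3. These differ, so the equilibrium is in mixed strategies.
Let Player II play A with probability q. Player I is indifferent when 3q + 2(1−q) = 7(1−q), giving q = 5/8.

5/8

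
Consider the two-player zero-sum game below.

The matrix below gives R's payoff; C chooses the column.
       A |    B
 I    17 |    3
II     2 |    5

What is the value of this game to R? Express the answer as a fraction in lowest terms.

Row minima are 3 and 2, so R's maximin is 3; column maxima are 17 and 5, so C's minimax is 5. These differ, so the equilibrium is in mixed strategies.
Let R play I with probability p. C is indifferent when 17p + 2(1−p) = 3p + 5(1−p), giving p = 3/17.
Let C play A with probability q. R is indifferent when 17q + 3(1−q) = 2q + 5(1−q), giving q = 2/17.
The value is 17·(2/17) + (3)·(15/17) = 79/17.

79/17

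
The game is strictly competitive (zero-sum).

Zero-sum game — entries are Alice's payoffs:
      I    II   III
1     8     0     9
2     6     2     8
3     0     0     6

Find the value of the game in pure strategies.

Row minima: 0, 2, 0 → Alice's maximin is 2.
Column maxima: 8, 2, 9 → Bob's minimax is 2.
They coincide at (2, II), so the value is 2.

2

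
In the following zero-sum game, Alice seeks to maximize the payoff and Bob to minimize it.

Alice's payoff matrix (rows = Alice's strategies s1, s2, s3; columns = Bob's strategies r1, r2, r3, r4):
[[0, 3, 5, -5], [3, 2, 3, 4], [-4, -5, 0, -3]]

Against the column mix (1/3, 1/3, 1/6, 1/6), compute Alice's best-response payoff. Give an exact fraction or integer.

17/6

s1: (0)·(1/3) + (3)·(1/3) + (5)·(1/6) + (-5)·(1/6) = 1.
s2: (3)·(1/3) + (2)·(1/3) + (3)·(1/6) + (4)·(1/6) = 17/6.
s3: (-4)·(1/3) + (-5)·(1/3) + (0)·(1/6) + (-3)·(1/6) = -7/2.
The best pure response is s2 with expected payoff 17/6.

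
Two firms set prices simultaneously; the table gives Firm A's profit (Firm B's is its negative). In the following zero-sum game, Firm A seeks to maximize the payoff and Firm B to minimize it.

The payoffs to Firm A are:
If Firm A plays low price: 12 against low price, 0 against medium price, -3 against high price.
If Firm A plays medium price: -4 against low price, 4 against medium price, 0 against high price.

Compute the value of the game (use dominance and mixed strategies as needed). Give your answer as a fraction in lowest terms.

Column medium price is strictly dominated by high price for Firm B (it gives Firm A more in every row).
The remaining 2×2 game on (low price, medium price) × (low price, high price) has no saddle point. Let Firm A play low price with probability p; indifference gives 12p − 4(1−p) = −3p, so p = 4/19.
Similarly Firm B's optimal q on low price is 3/19, and the value is 12·(3/19) + (-3)·(16/19) = -12/19.

-12/19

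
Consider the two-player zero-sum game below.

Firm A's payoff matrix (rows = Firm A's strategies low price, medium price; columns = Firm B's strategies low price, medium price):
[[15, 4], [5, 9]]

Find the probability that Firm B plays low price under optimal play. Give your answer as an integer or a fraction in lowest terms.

Row minima are 4 and 5, so Firm A's maximin is 5; column maxima are 15 and 9, so Firm B's minimax is 9. These differ, so the equilibrium is in mixed strategies.
Let Firm B play low price with probability q. Firm A is indifferent when 15q + 4(1−q) = 5q + 9(1−q), giving q = 1/3.

1/3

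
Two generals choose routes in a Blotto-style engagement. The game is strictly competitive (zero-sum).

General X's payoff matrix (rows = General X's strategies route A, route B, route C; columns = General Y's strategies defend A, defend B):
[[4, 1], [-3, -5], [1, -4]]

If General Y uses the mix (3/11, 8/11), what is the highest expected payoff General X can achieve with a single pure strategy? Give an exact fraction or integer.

20/11

route A: (4)·(3/11) + (1)·(8/11) = 20/11.
route B: (-3)·(3/11) + (-5)·(8/11) = -49/11.
route C: (1)·(3/11) + (-4)·(8/11) = -29/11.
The best pure response is route A with expected payoff 20/11.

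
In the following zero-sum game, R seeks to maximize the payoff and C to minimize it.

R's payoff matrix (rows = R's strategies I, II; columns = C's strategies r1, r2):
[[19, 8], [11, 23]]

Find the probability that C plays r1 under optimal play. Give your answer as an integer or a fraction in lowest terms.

15/23

Row minima are 8 and 11, so R's maximin is 11; column maxima are 19 and 23, so C's minimax is 19. These differ, so the equilibrium is in mixed strategies.
Let C play r1 with probability q. R is indifferent when 19q + 8(1−q) = 11q + 23(1−q), giving q = 15/23.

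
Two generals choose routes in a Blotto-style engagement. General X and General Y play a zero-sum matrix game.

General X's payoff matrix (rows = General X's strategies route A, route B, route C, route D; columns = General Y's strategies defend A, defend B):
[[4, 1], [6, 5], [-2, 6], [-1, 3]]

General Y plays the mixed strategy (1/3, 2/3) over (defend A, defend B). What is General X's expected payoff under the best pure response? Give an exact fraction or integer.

route A: (4)·(1/3) + (1)·(2/3) = 2.
route B: (6)·(1/3) + (5)·(2/3) = 16/3.
route C: (-2)·(1/3) + (6)·(2/3) = 10/3.
route D: (-1)·(1/3) + (3)·(2/3) = 5/3.
The best pure response is route B with expected payoff 16/3.

16/3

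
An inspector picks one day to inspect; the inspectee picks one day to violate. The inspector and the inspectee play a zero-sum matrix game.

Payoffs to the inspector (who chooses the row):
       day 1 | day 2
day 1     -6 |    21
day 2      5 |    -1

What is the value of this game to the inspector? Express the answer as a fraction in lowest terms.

Row minima are -6 and -1, so the inspector's maximin is -1; column maxima are 5 and 21, so the inspectee's minimax is 5. These differ, so the equilibrium is in mixed strategies.
Let the inspector play day 1 with probability p. The inspectee is indifferent when −6p + 5(1−p) = 21p − (1−p), giving p = 2/11.
Let the inspectee play day 1 with probability q. The inspector is indifferent when −6q + 21(1−q) = 5q − (1−q), giving q = 2/3.
The value is -6·(2/3) + (21)·(1/3) = 3.

3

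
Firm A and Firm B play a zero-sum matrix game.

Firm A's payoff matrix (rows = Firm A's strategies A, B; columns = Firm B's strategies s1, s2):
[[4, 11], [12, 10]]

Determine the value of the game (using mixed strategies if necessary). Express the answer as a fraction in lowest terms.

Row minima are 4 and 10, so Firm A's maximin is 10; column maxima are 12 and 11, so Firm B's minimax is 11. These differ, so the equilibrium is in mixed strategies.
Let Firm A play A with probability p. Firm B is indifferent when 4p + 12(1−p) = 11p + 10(1−p), giving p = 2/9.
Let Firm B play s1 with probability q. Firm A is indifferent when 4q + 11(1−q) = 12q + 10(1−q), giving q = 1/9.
The value is 4·(1/9) + (11)·(8/9) = 92/9.

92/9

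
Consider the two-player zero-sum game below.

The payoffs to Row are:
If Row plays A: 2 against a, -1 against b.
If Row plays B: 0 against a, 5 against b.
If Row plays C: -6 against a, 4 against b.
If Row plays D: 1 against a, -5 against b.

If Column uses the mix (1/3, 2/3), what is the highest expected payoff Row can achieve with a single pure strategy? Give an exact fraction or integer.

A: (2)·(1/3) + (-1)·(2/3) = 0.
B: (0)·(1/3) + (5)·(2/3) = 10/3.
C: (-6)·(1/3) + (4)·(2/3) = 2/3.
D: (1)·(1/3) + (-5)·(2/3) = -3.
The best pure response is B with expected payoff 10/3.

10/3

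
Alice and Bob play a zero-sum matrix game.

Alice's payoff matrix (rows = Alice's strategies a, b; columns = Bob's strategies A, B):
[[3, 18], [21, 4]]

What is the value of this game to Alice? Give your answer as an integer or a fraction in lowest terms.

Row minima are 3 and 4, so Alice's maximin is 4; column maxima are 21 and 18, so Bob's minimax is 18. These differ, so the equilibrium is in mixed strategies.
Let Alice play a with probability p. Bob is indifferent when 3p + 21(1−p) = 18p + 4(1−p), giving p = 17/32.
Let Bob play A with probability q. Alice is indifferent when 3q + 18(1−q) = 21q + 4(1−q), giving q = 7/16.
The value is 3·(7/16) + (18)·(9/16) = 183/16.

183/16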